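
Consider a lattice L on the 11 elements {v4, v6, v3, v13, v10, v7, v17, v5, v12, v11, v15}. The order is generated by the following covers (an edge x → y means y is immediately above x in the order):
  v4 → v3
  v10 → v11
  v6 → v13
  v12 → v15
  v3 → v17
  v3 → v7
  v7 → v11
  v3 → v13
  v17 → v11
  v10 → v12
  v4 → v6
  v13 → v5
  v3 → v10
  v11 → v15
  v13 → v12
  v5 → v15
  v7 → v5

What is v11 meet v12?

v10

Common lower bounds of {v11, v12}: v10, v3, v4.
The greatest among these is v10.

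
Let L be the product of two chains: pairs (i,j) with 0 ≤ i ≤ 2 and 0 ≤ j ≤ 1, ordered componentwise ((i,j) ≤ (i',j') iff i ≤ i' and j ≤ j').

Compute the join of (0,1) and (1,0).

(1,1)

In a product of chains, the join is componentwise max, giving (1,1).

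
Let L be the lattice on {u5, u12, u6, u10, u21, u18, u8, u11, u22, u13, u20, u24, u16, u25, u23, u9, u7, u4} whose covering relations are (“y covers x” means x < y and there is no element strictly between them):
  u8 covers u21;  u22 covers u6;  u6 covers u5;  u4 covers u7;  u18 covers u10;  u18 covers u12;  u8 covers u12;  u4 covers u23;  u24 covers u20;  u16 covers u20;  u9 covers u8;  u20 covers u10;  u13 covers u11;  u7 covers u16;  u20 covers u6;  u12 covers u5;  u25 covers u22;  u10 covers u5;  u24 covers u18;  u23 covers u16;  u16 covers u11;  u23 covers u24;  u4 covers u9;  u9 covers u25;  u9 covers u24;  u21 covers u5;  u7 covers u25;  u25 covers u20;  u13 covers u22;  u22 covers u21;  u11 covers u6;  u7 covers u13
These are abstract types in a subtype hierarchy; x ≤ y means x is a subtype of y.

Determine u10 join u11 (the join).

u16

Common upper bounds of {u10, u11}: u16, u23, u4, u7.
The least among these is u16.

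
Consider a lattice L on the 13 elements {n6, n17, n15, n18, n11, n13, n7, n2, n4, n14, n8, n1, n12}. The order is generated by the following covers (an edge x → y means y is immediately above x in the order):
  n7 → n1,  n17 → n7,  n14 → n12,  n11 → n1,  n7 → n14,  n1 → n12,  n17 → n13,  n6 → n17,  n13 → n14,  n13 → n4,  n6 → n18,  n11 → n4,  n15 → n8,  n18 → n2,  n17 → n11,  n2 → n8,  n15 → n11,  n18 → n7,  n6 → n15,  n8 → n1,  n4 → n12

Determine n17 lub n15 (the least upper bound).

Common upper bounds of {n17, n15}: n1, n11, n12, n4.
The least among these is n11.

n11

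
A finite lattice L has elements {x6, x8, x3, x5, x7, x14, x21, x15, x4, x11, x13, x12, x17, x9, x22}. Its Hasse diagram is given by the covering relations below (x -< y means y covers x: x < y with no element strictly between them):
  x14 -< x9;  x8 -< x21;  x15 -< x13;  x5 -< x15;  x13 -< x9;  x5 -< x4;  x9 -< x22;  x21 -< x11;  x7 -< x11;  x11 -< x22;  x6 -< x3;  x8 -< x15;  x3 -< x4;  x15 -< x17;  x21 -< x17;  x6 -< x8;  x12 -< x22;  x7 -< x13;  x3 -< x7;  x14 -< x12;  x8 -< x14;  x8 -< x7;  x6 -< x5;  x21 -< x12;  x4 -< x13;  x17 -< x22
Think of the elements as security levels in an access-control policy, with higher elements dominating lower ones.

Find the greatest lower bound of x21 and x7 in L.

x8

Common lower bounds of {x21, x7}: x6, x8.
The greatest among these is x8.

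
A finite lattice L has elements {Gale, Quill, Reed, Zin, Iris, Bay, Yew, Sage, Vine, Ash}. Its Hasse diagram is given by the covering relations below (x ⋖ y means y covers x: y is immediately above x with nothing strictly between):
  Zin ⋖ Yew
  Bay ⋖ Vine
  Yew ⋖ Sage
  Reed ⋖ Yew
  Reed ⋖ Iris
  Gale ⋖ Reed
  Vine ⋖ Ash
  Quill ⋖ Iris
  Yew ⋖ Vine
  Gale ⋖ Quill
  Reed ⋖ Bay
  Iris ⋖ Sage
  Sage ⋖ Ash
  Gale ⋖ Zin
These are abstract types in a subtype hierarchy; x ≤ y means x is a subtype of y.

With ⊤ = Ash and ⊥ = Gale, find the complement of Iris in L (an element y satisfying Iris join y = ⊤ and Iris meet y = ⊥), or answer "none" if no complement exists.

none

For every candidate y, either Iris ∨ y ≠ Ash or Iris ∧ y ≠ Gale; no complement exists.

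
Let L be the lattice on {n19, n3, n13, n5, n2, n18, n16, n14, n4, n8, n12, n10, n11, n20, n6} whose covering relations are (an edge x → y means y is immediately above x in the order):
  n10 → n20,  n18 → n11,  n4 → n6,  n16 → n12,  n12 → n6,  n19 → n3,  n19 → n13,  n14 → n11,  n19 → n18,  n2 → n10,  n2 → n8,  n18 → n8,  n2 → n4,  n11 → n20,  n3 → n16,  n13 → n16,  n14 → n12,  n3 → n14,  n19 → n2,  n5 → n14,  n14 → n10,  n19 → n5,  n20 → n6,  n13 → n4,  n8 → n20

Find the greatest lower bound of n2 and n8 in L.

Common lower bounds of {n2, n8}: n19, n2.
The greatest among these is n2.

n2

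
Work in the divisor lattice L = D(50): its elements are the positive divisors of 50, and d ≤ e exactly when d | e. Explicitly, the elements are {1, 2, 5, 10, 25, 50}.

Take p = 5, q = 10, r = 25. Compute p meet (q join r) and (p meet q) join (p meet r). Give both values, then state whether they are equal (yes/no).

q join r = 50, so p meet (q join r) = 5 meet 50 = 5.
p meet q = 5 and p meet r = 5, so (p meet q) join (p meet r) = 5 join 5 = 5.
Equal: yes.

5; 5; yes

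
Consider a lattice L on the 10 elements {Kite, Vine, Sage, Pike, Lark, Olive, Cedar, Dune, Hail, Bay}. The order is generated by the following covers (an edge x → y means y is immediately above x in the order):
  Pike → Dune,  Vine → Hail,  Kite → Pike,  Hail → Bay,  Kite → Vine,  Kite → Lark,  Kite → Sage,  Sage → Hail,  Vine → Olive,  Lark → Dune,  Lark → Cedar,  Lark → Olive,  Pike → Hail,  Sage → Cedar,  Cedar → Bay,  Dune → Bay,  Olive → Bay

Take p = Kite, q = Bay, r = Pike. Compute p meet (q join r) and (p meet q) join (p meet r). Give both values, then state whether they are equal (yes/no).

q join r = Bay, so p meet (q join r) = Kite meet Bay = Kite.
p meet q = Kite and p meet r = Kite, so (p meet q) join (p meet r) = Kite join Kite = Kite.
Equal: yes.

Kite; Kite; yes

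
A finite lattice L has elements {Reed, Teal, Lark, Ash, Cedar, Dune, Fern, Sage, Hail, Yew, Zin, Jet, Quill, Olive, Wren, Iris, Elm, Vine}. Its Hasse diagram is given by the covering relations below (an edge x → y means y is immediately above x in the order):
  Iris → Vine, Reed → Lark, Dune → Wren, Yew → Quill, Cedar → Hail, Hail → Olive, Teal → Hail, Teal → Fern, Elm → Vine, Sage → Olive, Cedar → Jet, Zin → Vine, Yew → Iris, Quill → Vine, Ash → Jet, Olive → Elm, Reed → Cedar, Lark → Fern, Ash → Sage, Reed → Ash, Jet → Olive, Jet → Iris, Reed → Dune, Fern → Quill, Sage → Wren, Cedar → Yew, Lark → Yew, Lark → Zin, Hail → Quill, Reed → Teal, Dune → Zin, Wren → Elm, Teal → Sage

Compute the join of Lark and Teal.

Common upper bounds of {Lark, Teal}: Fern, Quill, Vine.
The least among these is Fern.

Fern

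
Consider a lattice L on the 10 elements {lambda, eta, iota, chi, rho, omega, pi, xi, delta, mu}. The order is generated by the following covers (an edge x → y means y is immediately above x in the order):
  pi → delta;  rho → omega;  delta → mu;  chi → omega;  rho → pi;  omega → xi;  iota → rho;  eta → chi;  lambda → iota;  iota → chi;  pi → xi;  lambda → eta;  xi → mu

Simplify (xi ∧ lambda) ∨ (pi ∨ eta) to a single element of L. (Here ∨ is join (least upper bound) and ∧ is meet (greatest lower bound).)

xi

xi ∧ lambda = lambda
pi ∨ eta = xi
lambda ∨ xi = xi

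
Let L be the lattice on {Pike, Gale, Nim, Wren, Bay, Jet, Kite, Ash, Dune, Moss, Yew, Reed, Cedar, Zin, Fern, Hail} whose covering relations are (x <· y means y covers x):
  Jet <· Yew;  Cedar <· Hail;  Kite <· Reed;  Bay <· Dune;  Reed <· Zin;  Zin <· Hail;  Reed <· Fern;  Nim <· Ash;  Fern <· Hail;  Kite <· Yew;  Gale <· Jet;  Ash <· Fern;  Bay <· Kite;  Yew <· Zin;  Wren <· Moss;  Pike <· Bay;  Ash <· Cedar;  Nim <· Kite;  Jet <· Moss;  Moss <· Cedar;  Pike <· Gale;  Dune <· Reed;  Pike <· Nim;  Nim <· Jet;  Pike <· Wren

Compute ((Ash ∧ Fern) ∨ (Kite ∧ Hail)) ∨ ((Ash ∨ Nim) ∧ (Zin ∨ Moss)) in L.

Fern

Ash ∧ Fern = Ash
Kite ∧ Hail = Kite
Ash ∨ Kite = Fern
Ash ∨ Nim = Ash
Zin ∨ Moss = Hail
Ash ∧ Hail = Ash
Fern ∨ Ash = Fern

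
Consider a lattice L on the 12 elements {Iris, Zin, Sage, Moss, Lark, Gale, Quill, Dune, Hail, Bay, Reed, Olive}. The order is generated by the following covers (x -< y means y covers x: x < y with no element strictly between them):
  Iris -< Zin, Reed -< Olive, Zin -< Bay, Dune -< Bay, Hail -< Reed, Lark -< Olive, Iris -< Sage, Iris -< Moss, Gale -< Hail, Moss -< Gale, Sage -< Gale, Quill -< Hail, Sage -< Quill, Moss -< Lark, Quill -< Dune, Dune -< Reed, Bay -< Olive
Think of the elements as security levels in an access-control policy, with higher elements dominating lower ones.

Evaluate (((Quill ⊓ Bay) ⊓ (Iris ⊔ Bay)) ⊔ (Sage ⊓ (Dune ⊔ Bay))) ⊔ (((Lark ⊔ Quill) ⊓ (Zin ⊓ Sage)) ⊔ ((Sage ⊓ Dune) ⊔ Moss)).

Quill ∧ Bay = Quill
Iris ∨ Bay = Bay
Quill ∧ Bay = Quill
Dune ∨ Bay = Bay
Sage ∧ Bay = Sage
Quill ∨ Sage = Quill
Lark ∨ Quill = Olive
Zin ∧ Sage = Iris
Olive ∧ Iris = Iris
Sage ∧ Dune = Sage
Sage ∨ Moss = Gale
Iris ∨ Gale = Gale
Quill ∨ Gale = Hail

Hail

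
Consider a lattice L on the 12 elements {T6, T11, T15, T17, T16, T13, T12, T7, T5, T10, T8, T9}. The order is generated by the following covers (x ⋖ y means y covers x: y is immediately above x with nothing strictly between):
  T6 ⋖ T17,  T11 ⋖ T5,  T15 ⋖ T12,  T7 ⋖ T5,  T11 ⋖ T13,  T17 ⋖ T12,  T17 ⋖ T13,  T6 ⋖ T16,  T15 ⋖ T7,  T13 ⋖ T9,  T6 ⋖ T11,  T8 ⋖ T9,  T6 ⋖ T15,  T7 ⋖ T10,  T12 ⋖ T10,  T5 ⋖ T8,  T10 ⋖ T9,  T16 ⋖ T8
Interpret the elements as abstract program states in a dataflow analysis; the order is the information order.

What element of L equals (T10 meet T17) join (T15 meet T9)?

T12

T10 ∧ T17 = T17
T15 ∧ T9 = T15
T17 ∨ T15 = T12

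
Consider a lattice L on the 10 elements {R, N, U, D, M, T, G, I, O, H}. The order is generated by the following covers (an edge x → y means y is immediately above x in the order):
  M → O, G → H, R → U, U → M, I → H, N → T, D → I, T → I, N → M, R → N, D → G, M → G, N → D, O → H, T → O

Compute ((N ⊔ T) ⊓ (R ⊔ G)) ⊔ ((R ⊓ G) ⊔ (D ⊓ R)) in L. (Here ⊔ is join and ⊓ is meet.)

N ∨ T = T
R ∨ G = G
T ∧ G = N
R ∧ G = R
D ∧ R = R
R ∨ R = R
N ∨ R = N

N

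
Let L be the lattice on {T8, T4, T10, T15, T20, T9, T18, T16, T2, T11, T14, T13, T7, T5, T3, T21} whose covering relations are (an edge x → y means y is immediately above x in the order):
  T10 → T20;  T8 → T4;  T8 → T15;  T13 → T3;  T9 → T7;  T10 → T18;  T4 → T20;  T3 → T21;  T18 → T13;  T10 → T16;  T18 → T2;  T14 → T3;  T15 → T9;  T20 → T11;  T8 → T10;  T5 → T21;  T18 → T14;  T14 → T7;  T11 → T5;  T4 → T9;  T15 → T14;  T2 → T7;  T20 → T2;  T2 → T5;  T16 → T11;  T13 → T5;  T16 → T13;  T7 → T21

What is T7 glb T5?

Common lower bounds of {T7, T5}: T10, T18, T2, T20, T4, T8.
The greatest among these is T2.

T2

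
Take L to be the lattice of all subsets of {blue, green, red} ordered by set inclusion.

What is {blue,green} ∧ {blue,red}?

Under ⊆, meet is intersection: {blue,green} ∩ {blue,red} = {blue}.

{blue}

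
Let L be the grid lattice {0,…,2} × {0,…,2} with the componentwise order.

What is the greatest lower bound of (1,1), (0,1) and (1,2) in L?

Common lower bounds of {(1,1), (0,1), (1,2)}: (0,0), (0,1).
The greatest among these is (0,1).

(0,1)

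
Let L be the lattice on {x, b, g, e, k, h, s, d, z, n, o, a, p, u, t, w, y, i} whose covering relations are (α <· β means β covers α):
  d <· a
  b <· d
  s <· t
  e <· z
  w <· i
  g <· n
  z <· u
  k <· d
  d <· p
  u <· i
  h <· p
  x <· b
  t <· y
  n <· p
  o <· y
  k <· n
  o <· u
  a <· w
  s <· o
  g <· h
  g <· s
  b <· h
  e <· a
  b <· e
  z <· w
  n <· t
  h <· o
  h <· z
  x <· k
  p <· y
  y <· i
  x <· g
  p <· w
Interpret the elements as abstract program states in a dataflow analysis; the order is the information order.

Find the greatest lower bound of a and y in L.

Common lower bounds of {a, y}: b, d, k, x.
The greatest among these is d.

d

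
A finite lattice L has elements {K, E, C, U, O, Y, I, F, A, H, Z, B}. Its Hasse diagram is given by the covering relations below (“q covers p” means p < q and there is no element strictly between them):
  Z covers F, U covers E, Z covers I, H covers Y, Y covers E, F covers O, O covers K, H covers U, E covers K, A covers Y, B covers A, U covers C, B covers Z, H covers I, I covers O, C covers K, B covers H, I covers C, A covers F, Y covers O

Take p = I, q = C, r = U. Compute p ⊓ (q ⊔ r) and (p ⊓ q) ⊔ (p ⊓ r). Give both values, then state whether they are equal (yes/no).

q ⊔ r = U, so p ⊓ (q ⊔ r) = I ⊓ U = C.
p ⊓ q = C and p ⊓ r = C, so (p ⊓ q) ⊔ (p ⊓ r) = C ⊔ C = C.
Equal: yes.

C; C; yes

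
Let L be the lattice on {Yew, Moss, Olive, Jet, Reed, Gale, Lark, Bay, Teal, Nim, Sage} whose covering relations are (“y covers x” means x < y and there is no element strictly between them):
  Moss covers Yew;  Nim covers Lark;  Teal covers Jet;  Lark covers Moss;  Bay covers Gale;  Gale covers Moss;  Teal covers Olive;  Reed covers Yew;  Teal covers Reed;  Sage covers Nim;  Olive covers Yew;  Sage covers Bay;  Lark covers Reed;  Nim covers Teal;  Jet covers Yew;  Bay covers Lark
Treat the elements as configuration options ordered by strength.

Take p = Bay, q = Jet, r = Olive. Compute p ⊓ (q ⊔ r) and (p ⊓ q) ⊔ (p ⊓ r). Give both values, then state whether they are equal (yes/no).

Reed; Yew; no

q ⊔ r = Teal, so p ⊓ (q ⊔ r) = Bay ⊓ Teal = Reed.
p ⊓ q = Yew and p ⊓ r = Yew, so (p ⊓ q) ⊔ (p ⊓ r) = Yew ⊔ Yew = Yew.
Equal: no.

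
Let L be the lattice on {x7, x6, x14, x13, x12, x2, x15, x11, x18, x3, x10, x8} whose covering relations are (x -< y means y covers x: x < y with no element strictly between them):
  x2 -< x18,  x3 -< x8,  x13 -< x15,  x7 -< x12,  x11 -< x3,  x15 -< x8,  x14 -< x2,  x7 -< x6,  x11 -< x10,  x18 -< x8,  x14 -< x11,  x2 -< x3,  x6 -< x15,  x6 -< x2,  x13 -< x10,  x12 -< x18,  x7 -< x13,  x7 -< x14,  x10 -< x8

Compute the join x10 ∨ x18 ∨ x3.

Common upper bounds of {x10, x18, x3}: x8.
The least among these is x8.

x8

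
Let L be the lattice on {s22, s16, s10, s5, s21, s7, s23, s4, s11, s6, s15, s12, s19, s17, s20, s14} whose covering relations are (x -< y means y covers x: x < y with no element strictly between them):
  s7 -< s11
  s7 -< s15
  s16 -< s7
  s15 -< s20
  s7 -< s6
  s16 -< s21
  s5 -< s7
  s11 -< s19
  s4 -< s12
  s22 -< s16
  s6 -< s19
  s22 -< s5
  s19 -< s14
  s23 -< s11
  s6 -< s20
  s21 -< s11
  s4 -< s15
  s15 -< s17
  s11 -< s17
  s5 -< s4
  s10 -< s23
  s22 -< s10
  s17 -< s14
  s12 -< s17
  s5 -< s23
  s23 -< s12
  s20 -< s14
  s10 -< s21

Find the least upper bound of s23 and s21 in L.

Common upper bounds of {s23, s21}: s11, s14, s17, s19.
The least among these is s11.

s11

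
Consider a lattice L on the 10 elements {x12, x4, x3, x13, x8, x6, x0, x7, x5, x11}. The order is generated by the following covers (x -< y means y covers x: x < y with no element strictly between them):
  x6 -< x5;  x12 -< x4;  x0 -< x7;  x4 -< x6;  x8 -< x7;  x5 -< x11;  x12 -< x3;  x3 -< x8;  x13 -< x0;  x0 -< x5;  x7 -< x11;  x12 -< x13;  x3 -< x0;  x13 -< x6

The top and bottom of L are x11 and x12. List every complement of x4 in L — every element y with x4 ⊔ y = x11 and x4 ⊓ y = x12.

x7, x8

Need y with x4 ∨ y = x11 and x4 ∧ y = x12.
Checking each element gives: x7, x8.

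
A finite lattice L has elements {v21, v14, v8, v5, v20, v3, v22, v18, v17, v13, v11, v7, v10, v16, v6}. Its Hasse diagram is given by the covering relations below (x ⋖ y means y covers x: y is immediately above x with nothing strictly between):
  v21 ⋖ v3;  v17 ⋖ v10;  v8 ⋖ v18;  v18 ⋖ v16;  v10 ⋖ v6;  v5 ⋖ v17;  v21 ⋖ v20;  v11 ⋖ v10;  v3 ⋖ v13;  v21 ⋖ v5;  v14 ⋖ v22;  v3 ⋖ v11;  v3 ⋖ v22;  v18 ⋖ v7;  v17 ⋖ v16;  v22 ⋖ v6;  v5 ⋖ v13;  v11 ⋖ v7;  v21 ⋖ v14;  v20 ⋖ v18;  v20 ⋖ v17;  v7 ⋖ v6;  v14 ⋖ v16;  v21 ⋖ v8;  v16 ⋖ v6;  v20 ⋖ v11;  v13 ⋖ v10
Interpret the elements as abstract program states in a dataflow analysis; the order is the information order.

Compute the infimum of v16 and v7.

v18

Common lower bounds of {v16, v7}: v18, v20, v21, v8.
The greatest among these is v18.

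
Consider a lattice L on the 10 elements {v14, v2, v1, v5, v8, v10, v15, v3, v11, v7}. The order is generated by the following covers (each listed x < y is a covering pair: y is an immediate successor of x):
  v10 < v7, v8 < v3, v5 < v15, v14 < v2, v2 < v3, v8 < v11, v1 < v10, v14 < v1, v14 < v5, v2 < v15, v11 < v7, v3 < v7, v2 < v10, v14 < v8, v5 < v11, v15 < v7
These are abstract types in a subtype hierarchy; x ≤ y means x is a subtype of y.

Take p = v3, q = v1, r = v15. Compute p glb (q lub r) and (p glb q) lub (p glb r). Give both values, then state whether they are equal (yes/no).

v3; v2; no

q lub r = v7, so p glb (q lub r) = v3 glb v7 = v3.
p glb q = v14 and p glb r = v2, so (p glb q) lub (p glb r) = v14 lub v2 = v2.
Equal: no.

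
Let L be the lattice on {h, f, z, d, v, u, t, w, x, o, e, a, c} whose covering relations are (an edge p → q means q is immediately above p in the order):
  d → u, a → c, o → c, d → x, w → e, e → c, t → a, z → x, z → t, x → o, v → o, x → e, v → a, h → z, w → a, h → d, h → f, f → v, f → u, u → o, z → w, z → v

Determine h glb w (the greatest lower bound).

h

Common lower bounds of {h, w}: h.
The greatest among these is h.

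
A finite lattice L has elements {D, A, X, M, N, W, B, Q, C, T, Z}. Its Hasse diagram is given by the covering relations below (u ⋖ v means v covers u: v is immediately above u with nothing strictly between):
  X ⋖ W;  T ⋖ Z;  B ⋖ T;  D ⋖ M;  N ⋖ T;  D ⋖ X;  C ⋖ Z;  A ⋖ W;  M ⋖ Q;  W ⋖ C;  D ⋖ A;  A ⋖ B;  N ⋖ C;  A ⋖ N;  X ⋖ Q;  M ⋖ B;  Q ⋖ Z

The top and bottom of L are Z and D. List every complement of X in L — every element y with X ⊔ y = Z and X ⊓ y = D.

B, T

Need y with X ∨ y = Z and X ∧ y = D.
Checking each element gives: B, T.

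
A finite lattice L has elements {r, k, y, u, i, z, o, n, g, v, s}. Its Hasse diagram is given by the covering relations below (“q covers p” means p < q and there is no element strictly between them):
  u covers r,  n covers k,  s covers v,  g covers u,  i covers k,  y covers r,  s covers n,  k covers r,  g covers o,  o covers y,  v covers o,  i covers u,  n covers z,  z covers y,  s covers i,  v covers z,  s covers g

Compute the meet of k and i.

k

Common lower bounds of {k, i}: k, r.
The greatest among these is k.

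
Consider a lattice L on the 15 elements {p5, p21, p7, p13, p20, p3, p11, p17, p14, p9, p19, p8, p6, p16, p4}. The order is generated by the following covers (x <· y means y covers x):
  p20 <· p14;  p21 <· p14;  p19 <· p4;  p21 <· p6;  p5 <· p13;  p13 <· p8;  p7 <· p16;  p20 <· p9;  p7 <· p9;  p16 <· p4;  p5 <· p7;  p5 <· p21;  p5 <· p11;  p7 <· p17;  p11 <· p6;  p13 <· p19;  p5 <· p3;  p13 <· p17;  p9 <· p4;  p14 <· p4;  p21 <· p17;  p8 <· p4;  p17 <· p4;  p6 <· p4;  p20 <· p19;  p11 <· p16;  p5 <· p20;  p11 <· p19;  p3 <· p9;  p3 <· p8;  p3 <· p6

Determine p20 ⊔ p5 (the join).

p20

Common upper bounds of {p20, p5}: p14, p19, p20, p4, p9.
The least among these is p20.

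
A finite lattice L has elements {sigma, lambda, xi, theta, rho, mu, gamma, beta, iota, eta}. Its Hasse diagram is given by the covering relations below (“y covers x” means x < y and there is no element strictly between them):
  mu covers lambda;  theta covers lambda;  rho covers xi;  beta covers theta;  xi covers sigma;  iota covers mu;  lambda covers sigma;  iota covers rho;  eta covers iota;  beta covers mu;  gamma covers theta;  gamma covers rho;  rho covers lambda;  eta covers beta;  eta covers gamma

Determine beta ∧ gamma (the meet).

theta

Common lower bounds of {beta, gamma}: lambda, sigma, theta.
The greatest among these is theta.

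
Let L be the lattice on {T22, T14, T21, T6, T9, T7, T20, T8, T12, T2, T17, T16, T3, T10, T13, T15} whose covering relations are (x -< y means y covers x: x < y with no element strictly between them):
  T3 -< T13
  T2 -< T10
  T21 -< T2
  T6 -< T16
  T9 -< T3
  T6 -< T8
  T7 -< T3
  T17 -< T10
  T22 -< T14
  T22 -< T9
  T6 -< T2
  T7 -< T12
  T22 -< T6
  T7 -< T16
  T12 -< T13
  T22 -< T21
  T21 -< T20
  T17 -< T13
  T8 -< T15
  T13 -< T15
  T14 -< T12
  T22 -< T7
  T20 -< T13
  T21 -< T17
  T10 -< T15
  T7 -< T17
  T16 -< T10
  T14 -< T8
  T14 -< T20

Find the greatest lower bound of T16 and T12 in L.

Common lower bounds of {T16, T12}: T22, T7.
The greatest among these is T7.

T7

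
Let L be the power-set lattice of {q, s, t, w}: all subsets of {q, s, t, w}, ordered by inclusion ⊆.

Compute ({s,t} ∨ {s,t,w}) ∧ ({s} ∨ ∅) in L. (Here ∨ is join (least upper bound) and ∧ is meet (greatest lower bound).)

{s,t} ∨ {s,t,w} = {s,t,w}
{s} ∨ ∅ = {s}
{s,t,w} ∧ {s} = {s}

{s}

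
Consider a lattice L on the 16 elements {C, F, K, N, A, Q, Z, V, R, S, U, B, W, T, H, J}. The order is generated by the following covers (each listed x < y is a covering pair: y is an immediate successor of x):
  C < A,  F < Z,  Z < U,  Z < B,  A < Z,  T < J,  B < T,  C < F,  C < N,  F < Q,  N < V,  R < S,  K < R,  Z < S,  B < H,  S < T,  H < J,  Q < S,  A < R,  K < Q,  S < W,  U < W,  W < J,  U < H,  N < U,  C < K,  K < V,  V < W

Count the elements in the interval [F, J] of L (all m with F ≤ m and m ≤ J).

The interval [F, J] = {B, F, H, J, Q, S, T, U, W, Z}, which has 10 elements.

10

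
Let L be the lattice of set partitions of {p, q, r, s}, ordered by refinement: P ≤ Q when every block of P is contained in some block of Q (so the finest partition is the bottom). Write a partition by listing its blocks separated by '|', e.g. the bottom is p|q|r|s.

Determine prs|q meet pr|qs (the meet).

Common lower bounds of {prs|q, pr|qs}: pr|q|s, p|q|r|s.
The greatest among these is pr|q|s.

pr|q|s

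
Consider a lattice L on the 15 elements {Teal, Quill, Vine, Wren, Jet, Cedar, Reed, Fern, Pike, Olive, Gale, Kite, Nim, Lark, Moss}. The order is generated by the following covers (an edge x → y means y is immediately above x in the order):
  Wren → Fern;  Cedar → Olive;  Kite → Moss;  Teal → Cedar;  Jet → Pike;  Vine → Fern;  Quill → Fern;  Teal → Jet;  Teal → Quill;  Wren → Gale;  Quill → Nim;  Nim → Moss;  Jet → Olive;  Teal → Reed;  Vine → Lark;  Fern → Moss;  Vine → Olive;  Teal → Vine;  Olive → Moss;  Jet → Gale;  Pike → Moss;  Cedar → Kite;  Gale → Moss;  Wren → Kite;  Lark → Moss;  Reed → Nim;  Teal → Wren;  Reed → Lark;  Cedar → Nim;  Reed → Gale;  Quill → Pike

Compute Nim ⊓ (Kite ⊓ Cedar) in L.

Kite ∧ Cedar = Cedar
Nim ∧ Cedar = Cedar

Cedar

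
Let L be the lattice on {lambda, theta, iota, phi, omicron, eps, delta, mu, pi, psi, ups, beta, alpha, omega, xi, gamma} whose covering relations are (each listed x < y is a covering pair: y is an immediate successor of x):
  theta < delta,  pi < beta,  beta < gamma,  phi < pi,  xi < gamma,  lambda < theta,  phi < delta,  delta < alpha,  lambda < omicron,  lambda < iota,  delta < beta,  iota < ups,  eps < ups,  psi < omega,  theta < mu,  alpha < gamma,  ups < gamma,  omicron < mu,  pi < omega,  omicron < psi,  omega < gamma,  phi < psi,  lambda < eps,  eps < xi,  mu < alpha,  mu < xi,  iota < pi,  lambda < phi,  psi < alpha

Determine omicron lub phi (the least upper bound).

Common upper bounds of {omicron, phi}: alpha, gamma, omega, psi.
The least among these is psi.

psi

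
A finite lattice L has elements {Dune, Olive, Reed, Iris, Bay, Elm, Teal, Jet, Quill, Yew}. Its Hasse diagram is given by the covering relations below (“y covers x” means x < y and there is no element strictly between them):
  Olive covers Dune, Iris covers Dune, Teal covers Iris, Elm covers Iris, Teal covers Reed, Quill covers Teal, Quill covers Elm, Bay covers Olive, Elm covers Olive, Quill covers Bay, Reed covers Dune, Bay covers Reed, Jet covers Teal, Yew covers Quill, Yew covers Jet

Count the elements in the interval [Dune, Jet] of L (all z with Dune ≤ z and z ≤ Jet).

The interval [Dune, Jet] = {Dune, Iris, Jet, Reed, Teal}, which has 5 elements.

5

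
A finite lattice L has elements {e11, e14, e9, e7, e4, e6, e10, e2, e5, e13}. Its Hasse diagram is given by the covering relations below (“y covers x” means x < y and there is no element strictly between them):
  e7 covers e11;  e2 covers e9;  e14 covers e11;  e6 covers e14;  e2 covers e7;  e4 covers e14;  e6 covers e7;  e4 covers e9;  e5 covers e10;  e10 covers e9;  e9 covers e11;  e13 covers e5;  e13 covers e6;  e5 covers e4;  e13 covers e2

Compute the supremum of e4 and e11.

e4

Common upper bounds of {e4, e11}: e13, e4, e5.
The least among these is e4.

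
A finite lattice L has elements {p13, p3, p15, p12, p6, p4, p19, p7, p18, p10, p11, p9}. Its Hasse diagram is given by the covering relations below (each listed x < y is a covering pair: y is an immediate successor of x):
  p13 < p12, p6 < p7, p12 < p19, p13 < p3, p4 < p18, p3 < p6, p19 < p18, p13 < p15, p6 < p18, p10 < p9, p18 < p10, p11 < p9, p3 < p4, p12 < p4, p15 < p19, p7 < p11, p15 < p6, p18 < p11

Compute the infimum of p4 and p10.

p4

Common lower bounds of {p4, p10}: p12, p13, p3, p4.
The greatest among these is p4.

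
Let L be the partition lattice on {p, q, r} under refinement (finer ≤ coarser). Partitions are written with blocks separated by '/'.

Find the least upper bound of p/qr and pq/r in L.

pqr

The join of p/qr and pq/r merges any blocks that overlap across the partitions, giving pqr.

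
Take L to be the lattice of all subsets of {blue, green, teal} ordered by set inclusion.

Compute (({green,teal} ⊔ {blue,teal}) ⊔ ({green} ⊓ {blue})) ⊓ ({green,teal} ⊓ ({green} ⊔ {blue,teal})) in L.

{green,teal} ∨ {blue,teal} = {blue,green,teal}
{green} ∧ {blue} = ∅
{blue,green,teal} ∨ ∅ = {blue,green,teal}
{green} ∨ {blue,teal} = {blue,green,teal}
{green,teal} ∧ {blue,green,teal} = {green,teal}
{blue,green,teal} ∧ {green,teal} = {green,teal}

{green,teal}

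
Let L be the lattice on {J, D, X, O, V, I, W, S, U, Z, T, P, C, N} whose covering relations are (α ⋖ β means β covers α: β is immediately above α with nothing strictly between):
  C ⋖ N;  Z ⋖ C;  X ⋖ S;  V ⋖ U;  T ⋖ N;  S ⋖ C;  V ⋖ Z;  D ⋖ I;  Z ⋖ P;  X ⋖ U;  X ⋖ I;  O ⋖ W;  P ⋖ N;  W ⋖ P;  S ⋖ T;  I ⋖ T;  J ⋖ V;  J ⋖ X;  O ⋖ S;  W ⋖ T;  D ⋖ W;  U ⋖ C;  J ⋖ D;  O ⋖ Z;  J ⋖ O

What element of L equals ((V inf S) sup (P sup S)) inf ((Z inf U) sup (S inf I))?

U

V ∧ S = J
P ∨ S = N
J ∨ N = N
Z ∧ U = V
S ∧ I = X
V ∨ X = U
N ∧ U = U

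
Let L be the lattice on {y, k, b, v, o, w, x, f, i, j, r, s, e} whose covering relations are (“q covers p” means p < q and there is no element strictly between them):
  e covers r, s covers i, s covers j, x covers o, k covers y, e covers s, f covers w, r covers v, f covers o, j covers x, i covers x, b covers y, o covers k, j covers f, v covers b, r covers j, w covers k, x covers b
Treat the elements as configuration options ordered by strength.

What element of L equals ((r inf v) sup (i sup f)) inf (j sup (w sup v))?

r ∧ v = v
i ∨ f = s
v ∨ s = e
w ∨ v = r
j ∨ r = r
e ∧ r = r

r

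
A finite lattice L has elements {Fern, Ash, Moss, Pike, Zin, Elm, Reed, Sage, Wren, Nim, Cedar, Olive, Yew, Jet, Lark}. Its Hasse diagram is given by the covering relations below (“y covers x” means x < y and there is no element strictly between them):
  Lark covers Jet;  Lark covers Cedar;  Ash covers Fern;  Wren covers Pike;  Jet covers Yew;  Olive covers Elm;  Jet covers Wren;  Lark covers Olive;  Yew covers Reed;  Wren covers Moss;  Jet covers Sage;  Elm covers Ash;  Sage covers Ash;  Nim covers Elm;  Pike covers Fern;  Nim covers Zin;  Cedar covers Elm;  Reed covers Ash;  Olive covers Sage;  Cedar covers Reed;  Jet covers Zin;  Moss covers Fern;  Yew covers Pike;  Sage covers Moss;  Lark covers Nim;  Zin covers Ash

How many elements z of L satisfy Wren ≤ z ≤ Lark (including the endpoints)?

The interval [Wren, Lark] = {Jet, Lark, Wren}, which has 3 elements.

3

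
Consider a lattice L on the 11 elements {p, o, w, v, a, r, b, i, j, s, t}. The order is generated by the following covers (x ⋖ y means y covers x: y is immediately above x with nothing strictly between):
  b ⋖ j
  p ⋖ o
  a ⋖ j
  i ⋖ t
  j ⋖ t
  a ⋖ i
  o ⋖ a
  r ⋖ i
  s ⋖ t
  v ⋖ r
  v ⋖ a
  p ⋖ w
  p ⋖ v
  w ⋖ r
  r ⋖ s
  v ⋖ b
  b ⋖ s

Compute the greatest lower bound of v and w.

Common lower bounds of {v, w}: p.
The greatest among these is p.

p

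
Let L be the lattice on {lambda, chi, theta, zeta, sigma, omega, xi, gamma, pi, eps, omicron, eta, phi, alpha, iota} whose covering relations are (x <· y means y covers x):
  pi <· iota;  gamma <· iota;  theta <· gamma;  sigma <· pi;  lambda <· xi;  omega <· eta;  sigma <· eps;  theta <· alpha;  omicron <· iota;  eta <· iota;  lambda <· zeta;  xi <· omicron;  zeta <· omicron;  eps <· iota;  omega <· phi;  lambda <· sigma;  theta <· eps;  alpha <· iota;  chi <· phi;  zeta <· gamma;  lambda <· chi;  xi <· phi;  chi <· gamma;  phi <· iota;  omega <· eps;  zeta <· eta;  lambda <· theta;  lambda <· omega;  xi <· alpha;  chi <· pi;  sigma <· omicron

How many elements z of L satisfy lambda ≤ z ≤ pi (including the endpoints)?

The interval [lambda, pi] = {chi, lambda, pi, sigma}, which has 4 elements.

4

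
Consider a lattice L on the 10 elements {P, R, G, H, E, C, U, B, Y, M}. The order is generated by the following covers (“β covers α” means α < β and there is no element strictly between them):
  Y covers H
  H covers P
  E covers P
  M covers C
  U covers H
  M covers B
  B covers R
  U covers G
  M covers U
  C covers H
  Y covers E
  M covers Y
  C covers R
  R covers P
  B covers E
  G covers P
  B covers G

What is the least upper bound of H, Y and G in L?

Common upper bounds of {H, Y, G}: M.
The least among these is M.

M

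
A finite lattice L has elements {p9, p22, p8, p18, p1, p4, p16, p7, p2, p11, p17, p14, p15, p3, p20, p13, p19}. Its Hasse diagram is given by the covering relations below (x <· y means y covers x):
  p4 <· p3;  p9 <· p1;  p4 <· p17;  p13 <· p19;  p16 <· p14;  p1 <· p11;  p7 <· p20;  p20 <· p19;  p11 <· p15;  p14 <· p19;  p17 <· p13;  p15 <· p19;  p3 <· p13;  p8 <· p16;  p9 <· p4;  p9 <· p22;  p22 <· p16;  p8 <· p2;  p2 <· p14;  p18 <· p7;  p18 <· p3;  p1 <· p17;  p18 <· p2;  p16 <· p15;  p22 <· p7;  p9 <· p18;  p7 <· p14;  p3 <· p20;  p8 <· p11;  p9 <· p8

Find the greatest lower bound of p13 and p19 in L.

p13

Common lower bounds of {p13, p19}: p1, p13, p17, p18, p3, p4, p9.
The greatest among these is p13.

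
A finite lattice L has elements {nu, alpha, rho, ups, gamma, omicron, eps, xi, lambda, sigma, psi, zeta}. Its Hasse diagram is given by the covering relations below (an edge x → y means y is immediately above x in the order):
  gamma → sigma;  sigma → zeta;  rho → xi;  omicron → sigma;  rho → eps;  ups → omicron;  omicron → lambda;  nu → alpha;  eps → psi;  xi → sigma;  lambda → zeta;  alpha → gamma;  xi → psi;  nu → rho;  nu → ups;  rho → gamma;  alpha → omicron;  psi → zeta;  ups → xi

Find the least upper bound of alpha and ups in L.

omicron

Common upper bounds of {alpha, ups}: lambda, omicron, sigma, zeta.
The least among these is omicron.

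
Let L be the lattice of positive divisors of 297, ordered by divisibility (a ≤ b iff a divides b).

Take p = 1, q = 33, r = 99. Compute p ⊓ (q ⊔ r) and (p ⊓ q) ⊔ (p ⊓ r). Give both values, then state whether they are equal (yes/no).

q ⊔ r = 99, so p ⊓ (q ⊔ r) = 1 ⊓ 99 = 1.
p ⊓ q = 1 and p ⊓ r = 1, so (p ⊓ q) ⊔ (p ⊓ r) = 1 ⊔ 1 = 1.
Equal: yes.

1; 1; yes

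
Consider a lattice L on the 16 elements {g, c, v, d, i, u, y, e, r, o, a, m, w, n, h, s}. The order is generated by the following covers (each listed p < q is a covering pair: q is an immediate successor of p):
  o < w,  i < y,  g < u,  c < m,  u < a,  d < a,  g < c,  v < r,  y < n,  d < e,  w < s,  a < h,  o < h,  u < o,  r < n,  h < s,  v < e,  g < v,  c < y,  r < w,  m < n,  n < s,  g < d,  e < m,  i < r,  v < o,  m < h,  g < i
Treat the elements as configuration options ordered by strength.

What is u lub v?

Common upper bounds of {u, v}: h, o, s, w.
The least among these is o.

o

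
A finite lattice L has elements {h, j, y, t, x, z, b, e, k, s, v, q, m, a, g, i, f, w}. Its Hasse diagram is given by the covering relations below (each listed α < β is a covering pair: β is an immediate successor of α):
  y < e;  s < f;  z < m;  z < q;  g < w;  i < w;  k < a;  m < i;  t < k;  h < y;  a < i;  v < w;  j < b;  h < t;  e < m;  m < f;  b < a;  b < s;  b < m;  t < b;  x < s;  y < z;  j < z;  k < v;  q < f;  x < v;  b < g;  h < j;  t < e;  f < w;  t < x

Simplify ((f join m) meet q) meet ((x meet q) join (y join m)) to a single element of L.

f ∨ m = f
f ∧ q = q
x ∧ q = h
y ∨ m = m
h ∨ m = m
q ∧ m = z

z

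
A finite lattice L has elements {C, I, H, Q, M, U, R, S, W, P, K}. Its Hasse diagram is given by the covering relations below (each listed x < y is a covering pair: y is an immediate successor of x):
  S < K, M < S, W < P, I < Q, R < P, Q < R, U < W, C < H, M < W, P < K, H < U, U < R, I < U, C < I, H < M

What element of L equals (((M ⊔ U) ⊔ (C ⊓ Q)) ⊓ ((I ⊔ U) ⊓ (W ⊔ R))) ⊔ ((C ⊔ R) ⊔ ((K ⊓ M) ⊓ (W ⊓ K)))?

P

M ∨ U = W
C ∧ Q = C
W ∨ C = W
I ∨ U = U
W ∨ R = P
U ∧ P = U
W ∧ U = U
C ∨ R = R
K ∧ M = M
W ∧ K = W
M ∧ W = M
R ∨ M = P
U ∨ P = P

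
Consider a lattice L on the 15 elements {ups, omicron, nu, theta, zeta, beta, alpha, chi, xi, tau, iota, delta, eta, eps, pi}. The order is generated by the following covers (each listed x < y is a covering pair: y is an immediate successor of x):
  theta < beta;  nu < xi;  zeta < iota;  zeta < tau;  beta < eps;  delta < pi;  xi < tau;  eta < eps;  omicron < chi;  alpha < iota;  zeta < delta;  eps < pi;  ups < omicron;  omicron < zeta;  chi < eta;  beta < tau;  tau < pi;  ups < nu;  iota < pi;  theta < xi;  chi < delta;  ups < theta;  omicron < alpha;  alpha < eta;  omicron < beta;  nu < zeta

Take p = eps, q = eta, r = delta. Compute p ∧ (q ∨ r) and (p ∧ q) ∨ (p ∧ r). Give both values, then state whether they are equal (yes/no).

q ∨ r = pi, so p ∧ (q ∨ r) = eps ∧ pi = eps.
p ∧ q = eta and p ∧ r = chi, so (p ∧ q) ∨ (p ∧ r) = eta ∨ chi = eta.
Equal: no.

eps; eta; no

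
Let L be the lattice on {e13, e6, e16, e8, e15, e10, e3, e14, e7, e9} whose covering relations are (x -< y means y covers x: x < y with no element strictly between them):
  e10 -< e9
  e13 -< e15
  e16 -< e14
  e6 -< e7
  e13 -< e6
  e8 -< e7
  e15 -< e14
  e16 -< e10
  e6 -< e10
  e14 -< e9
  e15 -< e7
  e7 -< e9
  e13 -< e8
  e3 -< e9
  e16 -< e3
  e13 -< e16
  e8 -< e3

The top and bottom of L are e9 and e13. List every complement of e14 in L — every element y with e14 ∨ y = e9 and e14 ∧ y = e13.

Need y with e14 ∨ y = e9 and e14 ∧ y = e13.
Checking each element gives: e6, e8.

e6, e8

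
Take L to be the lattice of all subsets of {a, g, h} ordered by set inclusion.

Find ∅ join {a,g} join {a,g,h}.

{a,g,h}

Under ⊆, join is union: ∅ ∪ {a,g} ∪ {a,g,h} = {a,g,h}.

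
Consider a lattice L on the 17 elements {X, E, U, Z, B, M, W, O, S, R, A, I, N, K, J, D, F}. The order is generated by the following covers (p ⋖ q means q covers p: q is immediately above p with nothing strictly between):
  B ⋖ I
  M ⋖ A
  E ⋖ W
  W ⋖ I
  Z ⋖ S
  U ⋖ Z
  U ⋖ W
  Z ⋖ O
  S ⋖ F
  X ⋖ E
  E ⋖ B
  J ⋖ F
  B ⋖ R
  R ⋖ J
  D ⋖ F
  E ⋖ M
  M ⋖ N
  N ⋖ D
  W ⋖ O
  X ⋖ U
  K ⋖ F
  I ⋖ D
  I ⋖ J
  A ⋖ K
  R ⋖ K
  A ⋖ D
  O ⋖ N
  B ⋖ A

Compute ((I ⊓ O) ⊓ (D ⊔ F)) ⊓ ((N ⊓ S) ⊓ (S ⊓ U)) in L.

U

I ∧ O = W
D ∨ F = F
W ∧ F = W
N ∧ S = Z
S ∧ U = U
Z ∧ U = U
W ∧ U = U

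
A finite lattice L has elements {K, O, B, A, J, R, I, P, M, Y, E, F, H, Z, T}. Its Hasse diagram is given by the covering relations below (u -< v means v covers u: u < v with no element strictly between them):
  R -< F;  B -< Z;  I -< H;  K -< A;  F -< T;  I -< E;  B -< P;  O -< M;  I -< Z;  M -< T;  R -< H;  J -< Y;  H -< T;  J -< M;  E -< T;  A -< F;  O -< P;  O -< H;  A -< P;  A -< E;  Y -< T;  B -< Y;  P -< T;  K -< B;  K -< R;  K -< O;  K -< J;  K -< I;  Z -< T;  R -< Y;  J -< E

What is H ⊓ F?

Common lower bounds of {H, F}: K, R.
The greatest among these is R.

R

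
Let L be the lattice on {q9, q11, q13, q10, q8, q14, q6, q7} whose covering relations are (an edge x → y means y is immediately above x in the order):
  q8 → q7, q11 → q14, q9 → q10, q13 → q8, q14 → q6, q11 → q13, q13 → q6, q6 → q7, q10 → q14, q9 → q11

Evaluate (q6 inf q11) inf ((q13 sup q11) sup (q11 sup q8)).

q11

q6 ∧ q11 = q11
q13 ∨ q11 = q13
q11 ∨ q8 = q8
q13 ∨ q8 = q8
q11 ∧ q8 = q11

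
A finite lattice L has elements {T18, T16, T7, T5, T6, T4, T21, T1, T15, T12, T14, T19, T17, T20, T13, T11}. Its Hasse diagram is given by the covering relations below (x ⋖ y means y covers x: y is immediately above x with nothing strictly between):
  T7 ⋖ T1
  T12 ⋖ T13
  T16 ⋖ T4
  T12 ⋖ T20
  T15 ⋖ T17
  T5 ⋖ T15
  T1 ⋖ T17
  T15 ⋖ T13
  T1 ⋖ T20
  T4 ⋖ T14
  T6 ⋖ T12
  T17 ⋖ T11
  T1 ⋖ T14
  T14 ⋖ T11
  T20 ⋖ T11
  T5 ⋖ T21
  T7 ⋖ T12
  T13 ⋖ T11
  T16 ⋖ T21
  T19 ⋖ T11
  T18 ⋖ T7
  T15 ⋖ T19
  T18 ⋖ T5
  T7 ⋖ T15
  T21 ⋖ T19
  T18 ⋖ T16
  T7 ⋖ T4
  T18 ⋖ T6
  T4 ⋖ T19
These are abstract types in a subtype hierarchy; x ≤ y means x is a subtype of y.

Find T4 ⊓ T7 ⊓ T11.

Common lower bounds of {T4, T7, T11}: T18, T7.
The greatest among these is T7.

T7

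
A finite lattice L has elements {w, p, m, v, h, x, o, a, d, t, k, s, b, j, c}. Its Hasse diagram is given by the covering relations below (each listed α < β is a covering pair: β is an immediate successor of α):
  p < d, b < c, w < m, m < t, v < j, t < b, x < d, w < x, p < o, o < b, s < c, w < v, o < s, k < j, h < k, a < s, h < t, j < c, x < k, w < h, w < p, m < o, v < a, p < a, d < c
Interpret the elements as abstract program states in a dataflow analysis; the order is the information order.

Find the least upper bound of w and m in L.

Common upper bounds of {w, m}: b, c, m, o, s, t.
The least among these is m.

m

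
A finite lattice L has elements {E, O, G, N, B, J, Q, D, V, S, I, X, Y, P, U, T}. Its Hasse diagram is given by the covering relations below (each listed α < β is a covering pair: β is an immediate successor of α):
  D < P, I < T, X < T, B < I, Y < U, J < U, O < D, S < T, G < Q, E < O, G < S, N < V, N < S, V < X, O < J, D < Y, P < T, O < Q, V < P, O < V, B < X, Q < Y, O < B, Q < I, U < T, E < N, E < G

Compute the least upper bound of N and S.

Common upper bounds of {N, S}: S, T.
The least among these is S.

S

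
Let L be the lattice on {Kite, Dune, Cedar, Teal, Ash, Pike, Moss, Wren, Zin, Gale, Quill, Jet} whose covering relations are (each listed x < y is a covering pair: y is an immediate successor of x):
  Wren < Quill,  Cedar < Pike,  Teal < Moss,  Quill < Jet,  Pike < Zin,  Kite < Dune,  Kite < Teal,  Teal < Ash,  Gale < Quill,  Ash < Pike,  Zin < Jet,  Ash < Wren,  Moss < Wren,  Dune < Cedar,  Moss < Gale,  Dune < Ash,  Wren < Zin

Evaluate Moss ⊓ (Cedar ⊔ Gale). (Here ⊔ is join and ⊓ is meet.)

Moss

Cedar ∨ Gale = Jet
Moss ∧ Jet = Moss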